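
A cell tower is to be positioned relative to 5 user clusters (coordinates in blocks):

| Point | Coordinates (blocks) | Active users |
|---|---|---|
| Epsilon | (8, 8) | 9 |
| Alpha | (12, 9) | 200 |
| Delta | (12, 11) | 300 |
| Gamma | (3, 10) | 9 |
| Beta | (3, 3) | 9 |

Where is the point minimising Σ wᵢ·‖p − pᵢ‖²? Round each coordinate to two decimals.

The minimiser of Σwᵢ‖p−pᵢ‖² is the weighted centroid p* = (Σwᵢpᵢ)/(Σwᵢ).
Σwᵢ = 527.
Σwᵢxᵢ = 9·8 + 200·12 + 300·12 + 9·3 + 9·3 = 6126.
Σwᵢyᵢ = 9·8 + 200·9 + 300·11 + 9·10 + 9·3 = 5289.
x* = 6126/527 = 11.62, y* = 5289/527 = 10.04.

(11.62, 10.04)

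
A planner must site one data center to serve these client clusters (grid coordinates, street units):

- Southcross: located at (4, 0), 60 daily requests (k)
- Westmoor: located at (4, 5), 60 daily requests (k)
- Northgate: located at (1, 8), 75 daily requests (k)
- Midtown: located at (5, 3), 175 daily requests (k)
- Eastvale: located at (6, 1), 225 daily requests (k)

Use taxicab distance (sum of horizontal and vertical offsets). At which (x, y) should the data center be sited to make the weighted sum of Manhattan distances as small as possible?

(5, 3)

Manhattan distance separates: Σwᵢ(|x−xᵢ|+|y−yᵢ|) = Σwᵢ|x−xᵢ| + Σwᵢ|y−yᵢ|, so x and y are optimised independently as 1-D weighted medians.
Total weight W = 595; half = 297.5.
x-coordinate, sorted with cumulative weight:
  x=1 (Northgate, w=75) cum 75
  x=4 (Southcross, w=60) cum 135
  x=4 (Westmoor, w=60) cum 195
  x=5 (Midtown, w=175) cum 370  ← median
  x=6 (Eastvale, w=225) cum 595
⇒ x* = 5
y-coordinate, sorted with cumulative weight:
  y=0 (Southcross, w=60) cum 60
  y=1 (Eastvale, w=225) cum 285
  y=3 (Midtown, w=175) cum 460  ← median
  y=5 (Westmoor, w=60) cum 520
  y=8 (Northgate, w=75) cum 595
⇒ y* = 3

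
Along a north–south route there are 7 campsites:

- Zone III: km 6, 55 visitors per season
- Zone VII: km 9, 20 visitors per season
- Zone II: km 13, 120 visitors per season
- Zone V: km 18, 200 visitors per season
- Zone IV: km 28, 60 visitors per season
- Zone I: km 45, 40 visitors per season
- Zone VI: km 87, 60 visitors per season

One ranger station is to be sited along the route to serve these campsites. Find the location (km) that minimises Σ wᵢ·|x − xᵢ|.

x = 18

For a sum of weighted absolute distances on a line, the optimum is the weighted median (not the mean). Total weight W = 555; half-weight = 277.5.
Sort by position and accumulate weight:
  km 6 (Zone III, w=55) → cum 55
  km 9 (Zone VII, w=20) → cum 75
  km 13 (Zone II, w=120) → cum 195
  km 18 (Zone V, w=200) → cum 395  ≥ 277.5 → median here
  km 28 (Zone IV, w=60) → cum 455
  km 45 (Zone I, w=40) → cum 495
  km 87 (Zone VI, w=60) → cum 555
Optimal location: km 18.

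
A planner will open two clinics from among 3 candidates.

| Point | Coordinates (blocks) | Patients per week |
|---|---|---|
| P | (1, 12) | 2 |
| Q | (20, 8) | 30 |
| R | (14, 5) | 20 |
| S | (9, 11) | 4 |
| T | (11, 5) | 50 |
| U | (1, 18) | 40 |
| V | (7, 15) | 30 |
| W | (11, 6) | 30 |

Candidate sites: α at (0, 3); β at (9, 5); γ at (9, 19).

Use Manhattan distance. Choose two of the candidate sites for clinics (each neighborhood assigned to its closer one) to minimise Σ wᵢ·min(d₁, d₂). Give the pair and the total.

{β, γ}, total 1304

Evaluate every pair (each demand assigned to the nearer of the two):
  {β, γ}: total = 1304
  {α, β}: total = 1754
  {α, γ}: total = 2642
Best pair: {β, γ} with total 1304.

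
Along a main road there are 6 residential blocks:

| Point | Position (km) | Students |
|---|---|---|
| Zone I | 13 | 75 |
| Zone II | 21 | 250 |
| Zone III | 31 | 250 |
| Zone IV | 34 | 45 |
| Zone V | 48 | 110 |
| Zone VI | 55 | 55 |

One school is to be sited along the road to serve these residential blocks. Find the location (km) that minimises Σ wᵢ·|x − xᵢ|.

For a sum of weighted absolute distances on a line, the optimum is the weighted median (not the mean). Total weight W = 785; half-weight = 392.5.
Sort by position and accumulate weight:
  km 13 (Zone I, w=75) → cum 75
  km 21 (Zone II, w=250) → cum 325
  km 31 (Zone III, w=250) → cum 575  ≥ 392.5 → median here
  km 34 (Zone IV, w=45) → cum 620
  km 48 (Zone V, w=110) → cum 730
  km 55 (Zone VI, w=55) → cum 785
Optimal location: km 31.

x = 31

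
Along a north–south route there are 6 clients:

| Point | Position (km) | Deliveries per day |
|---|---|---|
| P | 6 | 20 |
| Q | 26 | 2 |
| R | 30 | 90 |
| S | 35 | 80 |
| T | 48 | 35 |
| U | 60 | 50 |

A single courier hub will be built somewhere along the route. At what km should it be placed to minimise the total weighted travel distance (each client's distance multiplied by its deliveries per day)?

For a sum of weighted absolute distances on a line, the optimum is the weighted median (not the mean). Total weight W = 277; half-weight = 138.5.
Sort by position and accumulate weight:
  km 6 (P, w=20) → cum 20
  km 26 (Q, w=2) → cum 22
  km 30 (R, w=90) → cum 112
  km 35 (S, w=80) → cum 192  ≥ 138.5 → median here
  km 48 (T, w=35) → cum 227
  km 60 (U, w=50) → cum 277
Optimal location: km 35.

x = 35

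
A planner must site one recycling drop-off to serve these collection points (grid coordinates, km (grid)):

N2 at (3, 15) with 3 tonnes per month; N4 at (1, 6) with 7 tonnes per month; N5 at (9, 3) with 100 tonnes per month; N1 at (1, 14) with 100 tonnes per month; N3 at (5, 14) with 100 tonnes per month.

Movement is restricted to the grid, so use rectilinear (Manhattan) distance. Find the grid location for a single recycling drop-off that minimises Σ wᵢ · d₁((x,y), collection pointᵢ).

(5, 14)

Manhattan distance separates: Σwᵢ(|x−xᵢ|+|y−yᵢ|) = Σwᵢ|x−xᵢ| + Σwᵢ|y−yᵢ|, so x and y are optimised independently as 1-D weighted medians.
Total weight W = 310; half = 155.
x-coordinate, sorted with cumulative weight:
  x=1 (N4, w=7) cum 7
  x=1 (N1, w=100) cum 107
  x=3 (N2, w=3) cum 110
  x=5 (N3, w=100) cum 210  ← median
  x=9 (N5, w=100) cum 310
⇒ x* = 5
y-coordinate, sorted with cumulative weight:
  y=3 (N5, w=100) cum 100
  y=6 (N4, w=7) cum 107
  y=14 (N1, w=100) cum 207  ← median
  y=14 (N3, w=100) cum 307
  y=15 (N2, w=3) cum 310
⇒ y* = 14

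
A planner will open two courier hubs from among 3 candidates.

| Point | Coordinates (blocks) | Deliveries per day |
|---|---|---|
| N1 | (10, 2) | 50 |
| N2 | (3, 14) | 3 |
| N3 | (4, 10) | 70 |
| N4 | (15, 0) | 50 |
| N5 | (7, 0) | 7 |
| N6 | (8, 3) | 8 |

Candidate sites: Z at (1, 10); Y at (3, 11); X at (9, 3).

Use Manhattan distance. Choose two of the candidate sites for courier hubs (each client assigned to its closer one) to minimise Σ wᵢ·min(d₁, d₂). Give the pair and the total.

{Y, X}, total 742

Evaluate every pair (each demand assigned to the nearer of the two):
  {Y, X}: total = 742
  {Z, X}: total = 821
  {Z, Y}: total = 2308
Best pair: {Y, X} with total 742.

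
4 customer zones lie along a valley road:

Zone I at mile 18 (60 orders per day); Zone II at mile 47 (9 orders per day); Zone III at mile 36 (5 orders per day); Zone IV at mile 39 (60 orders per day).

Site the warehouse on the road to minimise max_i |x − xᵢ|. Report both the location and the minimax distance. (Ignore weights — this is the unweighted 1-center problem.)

The 1-center on a line is the midpoint of the two extreme points: leftmost at 18, rightmost at 47.
Optimal location = (18 + 47)/2 = 32.5; maximum distance = (47 − 18)/2 = 14.5.

location 32.5, max distance 14.5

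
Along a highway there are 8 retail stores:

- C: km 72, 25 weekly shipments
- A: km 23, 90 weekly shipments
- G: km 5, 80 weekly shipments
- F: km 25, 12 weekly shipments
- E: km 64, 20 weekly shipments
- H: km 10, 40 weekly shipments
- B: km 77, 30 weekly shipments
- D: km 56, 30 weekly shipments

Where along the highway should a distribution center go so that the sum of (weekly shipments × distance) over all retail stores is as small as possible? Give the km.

For a sum of weighted absolute distances on a line, the optimum is the weighted median (not the mean). Total weight W = 327; half-weight = 163.5.
Sort by position and accumulate weight:
  km 5 (G, w=80) → cum 80
  km 10 (H, w=40) → cum 120
  km 23 (A, w=90) → cum 210  ≥ 163.5 → median here
  km 25 (F, w=12) → cum 222
  km 56 (D, w=30) → cum 252
  km 64 (E, w=20) → cum 272
  km 72 (C, w=25) → cum 297
  km 77 (B, w=30) → cum 327
Optimal location: km 23.

x = 23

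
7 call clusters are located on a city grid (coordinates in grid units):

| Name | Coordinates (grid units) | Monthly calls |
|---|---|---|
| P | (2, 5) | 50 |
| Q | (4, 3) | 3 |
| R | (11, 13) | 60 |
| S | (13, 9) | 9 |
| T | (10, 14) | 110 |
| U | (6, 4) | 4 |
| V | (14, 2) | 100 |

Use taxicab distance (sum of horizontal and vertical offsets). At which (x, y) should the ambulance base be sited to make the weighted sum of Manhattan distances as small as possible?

(11, 13)

Manhattan distance separates: Σwᵢ(|x−xᵢ|+|y−yᵢ|) = Σwᵢ|x−xᵢ| + Σwᵢ|y−yᵢ|, so x and y are optimised independently as 1-D weighted medians.
Total weight W = 336; half = 168.
x-coordinate, sorted with cumulative weight:
  x=2 (P, w=50) cum 50
  x=4 (Q, w=3) cum 53
  x=6 (U, w=4) cum 57
  x=10 (T, w=110) cum 167
  x=11 (R, w=60) cum 227  ← median
  x=13 (S, w=9) cum 236
  x=14 (V, w=100) cum 336
⇒ x* = 11
y-coordinate, sorted with cumulative weight:
  y=2 (V, w=100) cum 100
  y=3 (Q, w=3) cum 103
  y=4 (U, w=4) cum 107
  y=5 (P, w=50) cum 157
  y=9 (S, w=9) cum 166
  y=13 (R, w=60) cum 226  ← median
  y=14 (T, w=110) cum 336
⇒ y* = 13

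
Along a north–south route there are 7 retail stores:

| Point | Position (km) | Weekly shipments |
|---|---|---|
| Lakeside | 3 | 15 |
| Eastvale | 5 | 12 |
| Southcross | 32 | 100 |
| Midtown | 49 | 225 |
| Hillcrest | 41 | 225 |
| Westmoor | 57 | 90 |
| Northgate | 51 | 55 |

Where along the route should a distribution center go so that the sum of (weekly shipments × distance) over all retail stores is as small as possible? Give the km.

For a sum of weighted absolute distances on a line, the optimum is the weighted median (not the mean). Total weight W = 722; half-weight = 361.
Sort by position and accumulate weight:
  km 3 (Lakeside, w=15) → cum 15
  km 5 (Eastvale, w=12) → cum 27
  km 32 (Southcross, w=100) → cum 127
  km 41 (Hillcrest, w=225) → cum 352
  km 49 (Midtown, w=225) → cum 577  ≥ 361 → median here
  km 51 (Northgate, w=55) → cum 632
  km 57 (Westmoor, w=90) → cum 722
Optimal location: km 49.

x = 49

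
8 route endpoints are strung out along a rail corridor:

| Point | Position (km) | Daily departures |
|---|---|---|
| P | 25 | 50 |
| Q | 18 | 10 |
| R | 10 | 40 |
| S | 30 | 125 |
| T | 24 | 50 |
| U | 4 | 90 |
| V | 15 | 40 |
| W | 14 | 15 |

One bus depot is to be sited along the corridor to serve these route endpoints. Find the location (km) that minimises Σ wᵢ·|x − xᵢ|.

x = 24

For a sum of weighted absolute distances on a line, the optimum is the weighted median (not the mean). Total weight W = 420; half-weight = 210.
Sort by position and accumulate weight:
  km 4 (U, w=90) → cum 90
  km 10 (R, w=40) → cum 130
  km 14 (W, w=15) → cum 145
  km 15 (V, w=40) → cum 185
  km 18 (Q, w=10) → cum 195
  km 24 (T, w=50) → cum 245  ≥ 210 → median here
  km 25 (P, w=50) → cum 295
  km 30 (S, w=125) → cum 420
Optimal location: km 24.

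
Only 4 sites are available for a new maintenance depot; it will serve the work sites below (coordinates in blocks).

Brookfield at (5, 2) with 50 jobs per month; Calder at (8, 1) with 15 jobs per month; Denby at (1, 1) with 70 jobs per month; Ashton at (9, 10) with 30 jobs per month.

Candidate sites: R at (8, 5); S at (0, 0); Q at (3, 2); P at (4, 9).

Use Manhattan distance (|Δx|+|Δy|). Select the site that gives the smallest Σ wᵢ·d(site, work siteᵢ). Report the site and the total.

Q, total 820 blocks

Total weighted distance at each candidate:
  R (8, 5): total = 1310
  S (0, 0): total = 1195
  Q (3, 2): total = 820
  P (4, 9): total = 1530
Minimum is at Q with total 820 blocks.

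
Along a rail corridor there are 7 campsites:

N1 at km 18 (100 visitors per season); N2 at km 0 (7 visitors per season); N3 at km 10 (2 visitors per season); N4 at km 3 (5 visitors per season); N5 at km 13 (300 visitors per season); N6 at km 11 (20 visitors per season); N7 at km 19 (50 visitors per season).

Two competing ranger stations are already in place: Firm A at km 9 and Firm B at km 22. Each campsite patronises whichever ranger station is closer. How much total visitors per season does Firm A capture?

334

The indifferent point is the midpoint (9+22)/2 = 15.5; campsites left of it (closer to Firm A at 9) go to Firm A, those right go to Firm B.
  N2 at 0 (w=7) → Firm A
  N4 at 3 (w=5) → Firm A
  N3 at 10 (w=2) → Firm A
  N6 at 11 (w=20) → Firm A
  N5 at 13 (w=300) → Firm A
  N1 at 18 (w=100) → Firm B
  N7 at 19 (w=50) → Firm B
Firm A captures 334; Firm B captures 150.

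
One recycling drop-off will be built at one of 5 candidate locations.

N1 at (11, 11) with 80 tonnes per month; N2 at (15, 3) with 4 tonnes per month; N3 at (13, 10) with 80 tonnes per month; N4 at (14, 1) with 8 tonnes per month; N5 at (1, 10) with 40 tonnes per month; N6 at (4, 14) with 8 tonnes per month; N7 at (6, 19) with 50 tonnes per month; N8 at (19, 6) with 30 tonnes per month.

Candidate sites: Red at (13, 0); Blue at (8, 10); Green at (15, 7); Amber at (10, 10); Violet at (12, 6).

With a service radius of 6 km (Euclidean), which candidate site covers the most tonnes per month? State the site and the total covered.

Green, covering 194

Coverage radius r = 6 km; a point is covered iff (Δx)²+(Δy)² ≤ 6² = 36.
  Red (13, 0): covers {N2, N4} → 12
  Blue (8, 10): covers {N1, N3, N6} → 168
  Green (15, 7): covers {N1, N2, N3, N8} → 194
  Amber (10, 10): covers {N1, N3} → 160
  Violet (12, 6): covers {N1, N2, N3, N4} → 172
Maximum coverage at Green: 194 tonnes per month.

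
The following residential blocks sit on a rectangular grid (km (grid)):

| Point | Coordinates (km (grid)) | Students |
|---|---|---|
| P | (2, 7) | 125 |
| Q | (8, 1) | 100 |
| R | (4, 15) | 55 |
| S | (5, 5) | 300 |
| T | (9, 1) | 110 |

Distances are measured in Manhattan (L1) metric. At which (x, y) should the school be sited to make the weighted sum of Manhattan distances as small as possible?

Manhattan distance separates: Σwᵢ(|x−xᵢ|+|y−yᵢ|) = Σwᵢ|x−xᵢ| + Σwᵢ|y−yᵢ|, so x and y are optimised independently as 1-D weighted medians.
Total weight W = 690; half = 345.
x-coordinate, sorted with cumulative weight:
  x=2 (P, w=125) cum 125
  x=4 (R, w=55) cum 180
  x=5 (S, w=300) cum 480  ← median
  x=8 (Q, w=100) cum 580
  x=9 (T, w=110) cum 690
⇒ x* = 5
y-coordinate, sorted with cumulative weight:
  y=1 (Q, w=100) cum 100
  y=1 (T, w=110) cum 210
  y=5 (S, w=300) cum 510  ← median
  y=7 (P, w=125) cum 635
  y=15 (R, w=55) cum 690
⇒ y* = 5

(5, 5)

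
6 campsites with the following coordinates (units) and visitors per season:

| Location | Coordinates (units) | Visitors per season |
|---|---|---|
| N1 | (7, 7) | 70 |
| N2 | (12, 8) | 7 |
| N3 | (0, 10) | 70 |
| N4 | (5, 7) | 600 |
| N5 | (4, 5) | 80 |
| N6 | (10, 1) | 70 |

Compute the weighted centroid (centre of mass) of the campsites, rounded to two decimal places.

(5.12, 6.60)

The minimiser of Σwᵢ‖p−pᵢ‖² is the weighted centroid p* = (Σwᵢpᵢ)/(Σwᵢ).
Σwᵢ = 897.
Σwᵢxᵢ = 70·7 + 7·12 + 70·0 + 600·5 + 80·4 + 70·10 = 4594.
Σwᵢyᵢ = 70·7 + 7·8 + 70·10 + 600·7 + 80·5 + 70·1 = 5916.
x* = 4594/897 = 5.12, y* = 5916/897 = 6.60.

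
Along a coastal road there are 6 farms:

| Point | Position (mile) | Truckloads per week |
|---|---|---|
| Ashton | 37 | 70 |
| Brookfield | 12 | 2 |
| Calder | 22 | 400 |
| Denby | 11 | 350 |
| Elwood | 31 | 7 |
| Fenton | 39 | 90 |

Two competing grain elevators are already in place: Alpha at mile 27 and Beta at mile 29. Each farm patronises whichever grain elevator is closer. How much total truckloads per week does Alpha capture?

The indifferent point is the midpoint (27+29)/2 = 28; farms left of it (closer to Alpha at 27) go to Alpha, those right go to Beta.
  Denby at 11 (w=350) → Alpha
  Brookfield at 12 (w=2) → Alpha
  Calder at 22 (w=400) → Alpha
  Elwood at 31 (w=7) → Beta
  Ashton at 37 (w=70) → Beta
  Fenton at 39 (w=90) → Beta
Alpha captures 752; Beta captures 167.

752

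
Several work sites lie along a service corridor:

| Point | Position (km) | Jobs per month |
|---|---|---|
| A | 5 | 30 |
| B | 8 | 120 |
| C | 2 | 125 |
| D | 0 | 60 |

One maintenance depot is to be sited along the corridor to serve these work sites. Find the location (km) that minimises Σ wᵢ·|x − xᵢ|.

x = 2

For a sum of weighted absolute distances on a line, the optimum is the weighted median (not the mean). Total weight W = 335; half-weight = 167.5.
Sort by position and accumulate weight:
  km 0 (D, w=60) → cum 60
  km 2 (C, w=125) → cum 185  ≥ 167.5 → median here
  km 5 (A, w=30) → cum 215
  km 8 (B, w=120) → cum 335
Optimal location: km 2.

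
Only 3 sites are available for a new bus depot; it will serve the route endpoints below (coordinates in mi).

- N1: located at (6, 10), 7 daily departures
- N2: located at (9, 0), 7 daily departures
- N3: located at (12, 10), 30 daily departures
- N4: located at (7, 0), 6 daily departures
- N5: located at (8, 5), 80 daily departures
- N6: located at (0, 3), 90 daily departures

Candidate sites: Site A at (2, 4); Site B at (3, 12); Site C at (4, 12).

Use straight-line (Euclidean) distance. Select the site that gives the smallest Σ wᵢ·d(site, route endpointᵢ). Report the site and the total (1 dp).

Total weighted distance at each candidate:
  Site A (2, 4): total = 1183.1
  Site B (3, 12): total = 2013.6
  Site C (4, 12): total = 1963.8
Minimum is at Site A with total 1183.1 mi.

Site A, total 1183.1 mi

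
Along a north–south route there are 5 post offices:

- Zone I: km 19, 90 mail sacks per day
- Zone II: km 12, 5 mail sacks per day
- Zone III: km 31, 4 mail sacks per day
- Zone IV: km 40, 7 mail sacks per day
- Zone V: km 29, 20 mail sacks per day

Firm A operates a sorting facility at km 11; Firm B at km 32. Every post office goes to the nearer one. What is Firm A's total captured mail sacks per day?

95

The indifferent point is the midpoint (11+32)/2 = 21.5; post offices left of it (closer to Firm A at 11) go to Firm A, those right go to Firm B.
  Zone II at 12 (w=5) → Firm A
  Zone I at 19 (w=90) → Firm A
  Zone V at 29 (w=20) → Firm B
  Zone III at 31 (w=4) → Firm B
  Zone IV at 40 (w=7) → Firm B
Firm A captures 95; Firm B captures 31.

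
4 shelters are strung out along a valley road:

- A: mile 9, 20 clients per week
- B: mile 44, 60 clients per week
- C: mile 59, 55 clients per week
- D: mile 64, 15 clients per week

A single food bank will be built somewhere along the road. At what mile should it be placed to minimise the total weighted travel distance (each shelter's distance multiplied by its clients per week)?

For a sum of weighted absolute distances on a line, the optimum is the weighted median (not the mean). Total weight W = 150; half-weight = 75.
Sort by position and accumulate weight:
  mile 9 (A, w=20) → cum 20
  mile 44 (B, w=60) → cum 80  ≥ 75 → median here
  mile 59 (C, w=55) → cum 135
  mile 64 (D, w=15) → cum 150
Optimal location: mile 44.

x = 44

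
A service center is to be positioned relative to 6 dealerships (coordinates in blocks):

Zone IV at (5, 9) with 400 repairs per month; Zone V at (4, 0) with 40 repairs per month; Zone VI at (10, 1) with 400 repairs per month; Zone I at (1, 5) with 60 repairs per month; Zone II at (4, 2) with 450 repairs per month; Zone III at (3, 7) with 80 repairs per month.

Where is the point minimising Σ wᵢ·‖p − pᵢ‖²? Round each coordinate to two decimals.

(5.78, 4.03)

The minimiser of Σwᵢ‖p−pᵢ‖² is the weighted centroid p* = (Σwᵢpᵢ)/(Σwᵢ).
Σwᵢ = 1430.
Σwᵢxᵢ = 400·5 + 40·4 + 400·10 + 60·1 + 450·4 + 80·3 = 8260.
Σwᵢyᵢ = 400·9 + 40·0 + 400·1 + 60·5 + 450·2 + 80·7 = 5760.
x* = 8260/1430 = 5.78, y* = 5760/1430 = 4.03.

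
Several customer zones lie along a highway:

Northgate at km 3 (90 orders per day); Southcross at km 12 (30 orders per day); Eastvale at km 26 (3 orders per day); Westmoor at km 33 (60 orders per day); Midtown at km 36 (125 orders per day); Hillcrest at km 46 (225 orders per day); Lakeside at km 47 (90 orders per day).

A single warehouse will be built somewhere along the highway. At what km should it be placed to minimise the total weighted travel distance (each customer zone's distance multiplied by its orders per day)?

For a sum of weighted absolute distances on a line, the optimum is the weighted median (not the mean). Total weight W = 623; half-weight = 311.5.
Sort by position and accumulate weight:
  km 3 (Northgate, w=90) → cum 90
  km 12 (Southcross, w=30) → cum 120
  km 26 (Eastvale, w=3) → cum 123
  km 33 (Westmoor, w=60) → cum 183
  km 36 (Midtown, w=125) → cum 308
  km 46 (Hillcrest, w=225) → cum 533  ≥ 311.5 → median here
  km 47 (Lakeside, w=90) → cum 623
Optimal location: km 46.

x = 46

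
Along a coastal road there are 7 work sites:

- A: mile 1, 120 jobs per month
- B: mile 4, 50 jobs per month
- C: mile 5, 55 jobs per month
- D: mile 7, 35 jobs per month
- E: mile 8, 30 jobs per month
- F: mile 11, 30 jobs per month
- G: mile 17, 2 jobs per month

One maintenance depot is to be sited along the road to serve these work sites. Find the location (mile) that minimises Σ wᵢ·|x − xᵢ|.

For a sum of weighted absolute distances on a line, the optimum is the weighted median (not the mean). Total weight W = 322; half-weight = 161.
Sort by position and accumulate weight:
  mile 1 (A, w=120) → cum 120
  mile 4 (B, w=50) → cum 170  ≥ 161 → median here
  mile 5 (C, w=55) → cum 225
  mile 7 (D, w=35) → cum 260
  mile 8 (E, w=30) → cum 290
  mile 11 (F, w=30) → cum 320
  mile 17 (G, w=2) → cum 322
Optimal location: mile 4.

x = 4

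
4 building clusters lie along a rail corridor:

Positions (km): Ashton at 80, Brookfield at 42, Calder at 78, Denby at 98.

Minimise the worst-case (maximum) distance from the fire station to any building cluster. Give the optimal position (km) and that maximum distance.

The 1-center on a line is the midpoint of the two extreme points: leftmost at 42, rightmost at 98.
Optimal location = (42 + 98)/2 = 70; maximum distance = (98 − 42)/2 = 28.

location 70, max distance 28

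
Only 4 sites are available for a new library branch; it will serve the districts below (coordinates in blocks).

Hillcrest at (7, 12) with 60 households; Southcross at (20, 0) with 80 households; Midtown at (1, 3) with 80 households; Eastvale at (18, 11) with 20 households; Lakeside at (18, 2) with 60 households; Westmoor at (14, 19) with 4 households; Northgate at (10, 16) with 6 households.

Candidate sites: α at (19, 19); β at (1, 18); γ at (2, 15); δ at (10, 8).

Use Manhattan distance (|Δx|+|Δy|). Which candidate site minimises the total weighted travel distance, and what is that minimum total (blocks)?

δ, total 4148 blocks

Total weighted distance at each candidate:
  α (19, 19): total = 6812
  β (1, 18): total = 7462
  γ (2, 15): total = 6418
  δ (10, 8): total = 4148
Minimum is at δ with total 4148 blocks.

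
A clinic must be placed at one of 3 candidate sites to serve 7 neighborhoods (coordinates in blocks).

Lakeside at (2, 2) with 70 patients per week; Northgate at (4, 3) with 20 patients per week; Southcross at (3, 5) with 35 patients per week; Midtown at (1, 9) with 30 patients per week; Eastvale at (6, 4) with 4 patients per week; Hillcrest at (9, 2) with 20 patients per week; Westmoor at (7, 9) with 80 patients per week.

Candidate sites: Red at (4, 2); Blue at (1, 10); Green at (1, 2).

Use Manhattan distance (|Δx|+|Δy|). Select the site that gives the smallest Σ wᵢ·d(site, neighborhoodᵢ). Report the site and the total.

Red, total 1516 blocks

Total weighted distance at each candidate:
  Red (4, 2): total = 1516
  Blue (1, 10): total = 2029
  Green (1, 2): total = 1763
Minimum is at Red with total 1516 blocks.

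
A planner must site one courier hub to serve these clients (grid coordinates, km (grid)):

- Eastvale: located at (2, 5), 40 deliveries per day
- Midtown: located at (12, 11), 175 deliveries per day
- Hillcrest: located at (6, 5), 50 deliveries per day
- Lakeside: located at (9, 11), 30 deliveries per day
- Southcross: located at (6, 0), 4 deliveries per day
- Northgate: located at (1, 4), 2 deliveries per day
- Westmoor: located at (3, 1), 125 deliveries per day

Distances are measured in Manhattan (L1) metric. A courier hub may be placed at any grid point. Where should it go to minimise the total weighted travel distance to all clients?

(6, 5)

Manhattan distance separates: Σwᵢ(|x−xᵢ|+|y−yᵢ|) = Σwᵢ|x−xᵢ| + Σwᵢ|y−yᵢ|, so x and y are optimised independently as 1-D weighted medians.
Total weight W = 426; half = 213.
x-coordinate, sorted with cumulative weight:
  x=1 (Northgate, w=2) cum 2
  x=2 (Eastvale, w=40) cum 42
  x=3 (Westmoor, w=125) cum 167
  x=6 (Hillcrest, w=50) cum 217  ← median
  x=6 (Southcross, w=4) cum 221
  x=9 (Lakeside, w=30) cum 251
  x=12 (Midtown, w=175) cum 426
⇒ x* = 6
y-coordinate, sorted with cumulative weight:
  y=0 (Southcross, w=4) cum 4
  y=1 (Westmoor, w=125) cum 129
  y=4 (Northgate, w=2) cum 131
  y=5 (Eastvale, w=40) cum 171
  y=5 (Hillcrest, w=50) cum 221  ← median
  y=11 (Midtown, w=175) cum 396
  y=11 (Lakeside, w=30) cum 426
⇒ y* = 5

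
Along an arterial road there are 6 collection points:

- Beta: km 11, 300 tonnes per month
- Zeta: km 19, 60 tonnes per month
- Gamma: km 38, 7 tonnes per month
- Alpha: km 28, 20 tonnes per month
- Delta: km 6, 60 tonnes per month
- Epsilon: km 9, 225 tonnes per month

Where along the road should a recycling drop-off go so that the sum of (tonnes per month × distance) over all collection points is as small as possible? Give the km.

x = 11

For a sum of weighted absolute distances on a line, the optimum is the weighted median (not the mean). Total weight W = 672; half-weight = 336.
Sort by position and accumulate weight:
  km 6 (Delta, w=60) → cum 60
  km 9 (Epsilon, w=225) → cum 285
  km 11 (Beta, w=300) → cum 585  ≥ 336 → median here
  km 19 (Zeta, w=60) → cum 645
  km 28 (Alpha, w=20) → cum 665
  km 38 (Gamma, w=7) → cum 672
Optimal location: km 11.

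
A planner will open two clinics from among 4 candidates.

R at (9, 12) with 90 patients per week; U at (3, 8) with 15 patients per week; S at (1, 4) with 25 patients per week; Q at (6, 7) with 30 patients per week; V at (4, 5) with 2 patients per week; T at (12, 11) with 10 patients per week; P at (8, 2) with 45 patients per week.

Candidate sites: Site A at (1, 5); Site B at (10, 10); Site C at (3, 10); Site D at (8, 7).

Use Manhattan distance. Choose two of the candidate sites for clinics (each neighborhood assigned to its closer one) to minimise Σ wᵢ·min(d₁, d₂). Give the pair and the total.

Evaluate every pair (each demand assigned to the nearer of the two):
  {Site B, Site D}: total = 937
  {Site A, Site D}: total = 1011
  {Site A, Site B}: total = 1066
  {Site C, Site D}: total = 1147
  {Site B, Site C}: total = 1172
  {Site A, Site C}: total = 1511
Best pair: {Site B, Site D} with total 937.

{Site B, Site D}, total 937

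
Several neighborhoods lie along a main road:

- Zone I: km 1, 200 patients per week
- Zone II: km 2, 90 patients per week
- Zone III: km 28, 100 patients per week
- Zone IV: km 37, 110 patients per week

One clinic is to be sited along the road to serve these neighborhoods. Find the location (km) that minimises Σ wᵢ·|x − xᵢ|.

x = 2

For a sum of weighted absolute distances on a line, the optimum is the weighted median (not the mean). Total weight W = 500; half-weight = 250.
Sort by position and accumulate weight:
  km 1 (Zone I, w=200) → cum 200
  km 2 (Zone II, w=90) → cum 290  ≥ 250 → median here
  km 28 (Zone III, w=100) → cum 390
  km 37 (Zone IV, w=110) → cum 500
Optimal location: km 2.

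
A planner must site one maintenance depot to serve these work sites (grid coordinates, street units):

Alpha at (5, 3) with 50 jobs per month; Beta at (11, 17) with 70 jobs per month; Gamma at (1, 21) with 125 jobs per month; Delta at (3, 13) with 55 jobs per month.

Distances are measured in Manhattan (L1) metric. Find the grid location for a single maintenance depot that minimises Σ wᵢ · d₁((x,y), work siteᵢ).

Manhattan distance separates: Σwᵢ(|x−xᵢ|+|y−yᵢ|) = Σwᵢ|x−xᵢ| + Σwᵢ|y−yᵢ|, so x and y are optimised independently as 1-D weighted medians.
Total weight W = 300; half = 150.
x-coordinate, sorted with cumulative weight:
  x=1 (Gamma, w=125) cum 125
  x=3 (Delta, w=55) cum 180  ← median
  x=5 (Alpha, w=50) cum 230
  x=11 (Beta, w=70) cum 300
⇒ x* = 3
y-coordinate, sorted with cumulative weight:
  y=3 (Alpha, w=50) cum 50
  y=13 (Delta, w=55) cum 105
  y=17 (Beta, w=70) cum 175  ← median
  y=21 (Gamma, w=125) cum 300
⇒ y* = 17

(3, 17)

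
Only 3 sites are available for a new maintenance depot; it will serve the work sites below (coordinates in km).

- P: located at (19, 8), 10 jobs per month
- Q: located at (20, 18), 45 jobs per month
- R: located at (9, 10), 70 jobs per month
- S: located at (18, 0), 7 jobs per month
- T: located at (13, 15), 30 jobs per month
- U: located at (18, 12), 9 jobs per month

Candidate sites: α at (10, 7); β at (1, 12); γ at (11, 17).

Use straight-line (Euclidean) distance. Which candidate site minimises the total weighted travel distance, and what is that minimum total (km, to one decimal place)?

γ, total 1328.5 km

Total weighted distance at each candidate:
  α (10, 7): total = 1396.5
  β (1, 12): total = 2328.0
  γ (11, 17): total = 1328.5
Minimum is at γ with total 1328.5 km.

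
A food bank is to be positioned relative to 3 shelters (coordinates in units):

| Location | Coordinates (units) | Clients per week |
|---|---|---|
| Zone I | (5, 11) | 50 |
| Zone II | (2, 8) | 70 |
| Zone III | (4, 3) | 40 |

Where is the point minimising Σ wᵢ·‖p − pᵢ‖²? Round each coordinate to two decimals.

(3.44, 7.69)

The minimiser of Σwᵢ‖p−pᵢ‖² is the weighted centroid p* = (Σwᵢpᵢ)/(Σwᵢ).
Σwᵢ = 160.
Σwᵢxᵢ = 50·5 + 70·2 + 40·4 = 550.
Σwᵢyᵢ = 50·11 + 70·8 + 40·3 = 1230.
x* = 550/160 = 3.44, y* = 1230/160 = 7.69.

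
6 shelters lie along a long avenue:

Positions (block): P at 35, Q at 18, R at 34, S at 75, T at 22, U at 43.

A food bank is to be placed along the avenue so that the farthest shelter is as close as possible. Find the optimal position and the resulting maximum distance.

location 46.5, max distance 28.5

The 1-center on a line is the midpoint of the two extreme points: leftmost at 18, rightmost at 75.
Optimal location = (18 + 75)/2 = 46.5; maximum distance = (75 − 18)/2 = 28.5.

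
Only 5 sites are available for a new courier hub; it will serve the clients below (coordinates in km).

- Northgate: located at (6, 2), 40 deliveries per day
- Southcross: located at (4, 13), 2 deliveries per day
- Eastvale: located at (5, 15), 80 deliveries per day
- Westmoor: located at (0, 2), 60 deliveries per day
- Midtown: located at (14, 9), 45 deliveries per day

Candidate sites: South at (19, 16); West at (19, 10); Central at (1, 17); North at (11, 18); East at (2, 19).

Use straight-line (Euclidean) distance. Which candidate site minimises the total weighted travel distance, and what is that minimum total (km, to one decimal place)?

Central, total 2589.1 km

Total weighted distance at each candidate:
  South (19, 16): total = 3720.8
  West (19, 10): total = 3296.8
  Central (1, 17): total = 2589.1
  North (11, 18): total = 2816.3
  East (2, 19): total = 2841.2
Minimum is at Central with total 2589.1 km.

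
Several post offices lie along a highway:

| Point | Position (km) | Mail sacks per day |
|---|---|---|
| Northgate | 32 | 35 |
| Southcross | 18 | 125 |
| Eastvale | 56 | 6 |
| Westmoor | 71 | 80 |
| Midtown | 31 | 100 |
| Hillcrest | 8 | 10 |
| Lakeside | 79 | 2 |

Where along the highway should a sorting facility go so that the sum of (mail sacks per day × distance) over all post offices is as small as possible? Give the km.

For a sum of weighted absolute distances on a line, the optimum is the weighted median (not the mean). Total weight W = 358; half-weight = 179.
Sort by position and accumulate weight:
  km 8 (Hillcrest, w=10) → cum 10
  km 18 (Southcross, w=125) → cum 135
  km 31 (Midtown, w=100) → cum 235  ≥ 179 → median here
  km 32 (Northgate, w=35) → cum 270
  km 56 (Eastvale, w=6) → cum 276
  km 71 (Westmoor, w=80) → cum 356
  km 79 (Lakeside, w=2) → cum 358
Optimal location: km 31.

x = 31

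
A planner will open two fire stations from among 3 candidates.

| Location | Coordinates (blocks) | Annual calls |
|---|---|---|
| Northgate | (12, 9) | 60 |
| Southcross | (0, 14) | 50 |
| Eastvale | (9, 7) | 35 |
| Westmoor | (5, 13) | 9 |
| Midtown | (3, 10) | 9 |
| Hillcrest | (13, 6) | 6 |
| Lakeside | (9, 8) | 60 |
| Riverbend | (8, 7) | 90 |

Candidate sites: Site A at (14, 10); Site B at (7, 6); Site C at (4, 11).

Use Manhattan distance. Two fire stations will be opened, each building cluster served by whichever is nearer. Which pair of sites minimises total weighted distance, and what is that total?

{Site B, Site C}, total 1436

Evaluate every pair (each demand assigned to the nearer of the two):
  {Site B, Site C}: total = 1436
  {Site A, Site B}: total = 1638
  {Site A, Site C}: total = 2025
Best pair: {Site B, Site C} with total 1436.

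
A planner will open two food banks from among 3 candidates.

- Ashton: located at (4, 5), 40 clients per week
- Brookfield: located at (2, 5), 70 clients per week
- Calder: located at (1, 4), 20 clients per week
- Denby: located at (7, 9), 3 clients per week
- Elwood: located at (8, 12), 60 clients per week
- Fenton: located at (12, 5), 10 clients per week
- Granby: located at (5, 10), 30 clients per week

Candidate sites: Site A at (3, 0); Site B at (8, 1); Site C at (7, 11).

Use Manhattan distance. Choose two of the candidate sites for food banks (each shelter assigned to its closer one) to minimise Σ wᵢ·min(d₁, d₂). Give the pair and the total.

{Site A, Site C}, total 1106

Evaluate every pair (each demand assigned to the nearer of the two):
  {Site A, Site C}: total = 1106
  {Site B, Site C}: total = 1516
  {Site A, Site B}: total = 1907
Best pair: {Site A, Site C} with total 1106.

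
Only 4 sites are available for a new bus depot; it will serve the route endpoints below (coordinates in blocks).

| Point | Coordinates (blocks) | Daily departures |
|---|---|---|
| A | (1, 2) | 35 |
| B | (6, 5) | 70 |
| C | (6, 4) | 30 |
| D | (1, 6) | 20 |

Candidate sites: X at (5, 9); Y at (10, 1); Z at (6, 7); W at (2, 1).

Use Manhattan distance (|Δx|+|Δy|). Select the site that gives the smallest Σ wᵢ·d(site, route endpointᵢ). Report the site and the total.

Z, total 700 blocks

Total weighted distance at each candidate:
  X (5, 9): total = 1055
  Y (10, 1): total = 1400
  Z (6, 7): total = 700
  W (2, 1): total = 960
Minimum is at Z with total 700 blocks.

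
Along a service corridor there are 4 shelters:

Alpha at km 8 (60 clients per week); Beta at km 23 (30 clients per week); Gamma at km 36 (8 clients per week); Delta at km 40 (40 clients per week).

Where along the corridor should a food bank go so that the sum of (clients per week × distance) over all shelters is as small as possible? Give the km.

x = 23

For a sum of weighted absolute distances on a line, the optimum is the weighted median (not the mean). Total weight W = 138; half-weight = 69.
Sort by position and accumulate weight:
  km 8 (Alpha, w=60) → cum 60
  km 23 (Beta, w=30) → cum 90  ≥ 69 → median here
  km 36 (Gamma, w=8) → cum 98
  km 40 (Delta, w=40) → cum 138
Optimal location: km 23.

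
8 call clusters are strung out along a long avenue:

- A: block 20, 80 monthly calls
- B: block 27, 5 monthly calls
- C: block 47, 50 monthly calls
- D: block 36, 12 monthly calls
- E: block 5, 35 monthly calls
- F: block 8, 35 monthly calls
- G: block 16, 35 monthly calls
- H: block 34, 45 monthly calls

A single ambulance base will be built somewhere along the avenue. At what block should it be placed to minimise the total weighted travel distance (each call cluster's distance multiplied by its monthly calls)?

x = 20

For a sum of weighted absolute distances on a line, the optimum is the weighted median (not the mean). Total weight W = 297; half-weight = 148.5.
Sort by position and accumulate weight:
  block 5 (E, w=35) → cum 35
  block 8 (F, w=35) → cum 70
  block 16 (G, w=35) → cum 105
  block 20 (A, w=80) → cum 185  ≥ 148.5 → median here
  block 27 (B, w=5) → cum 190
  block 34 (H, w=45) → cum 235
  block 36 (D, w=12) → cum 247
  block 47 (C, w=50) → cum 297
Optimal location: block 20.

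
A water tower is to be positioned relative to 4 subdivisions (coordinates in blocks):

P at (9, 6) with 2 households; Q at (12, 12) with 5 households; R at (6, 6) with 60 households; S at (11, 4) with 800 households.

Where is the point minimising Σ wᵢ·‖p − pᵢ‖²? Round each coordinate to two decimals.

The minimiser of Σwᵢ‖p−pᵢ‖² is the weighted centroid p* = (Σwᵢpᵢ)/(Σwᵢ).
Σwᵢ = 867.
Σwᵢxᵢ = 2·9 + 5·12 + 60·6 + 800·11 = 9238.
Σwᵢyᵢ = 2·6 + 5·12 + 60·6 + 800·4 = 3632.
x* = 9238/867 = 10.66, y* = 3632/867 = 4.19.

(10.66, 4.19)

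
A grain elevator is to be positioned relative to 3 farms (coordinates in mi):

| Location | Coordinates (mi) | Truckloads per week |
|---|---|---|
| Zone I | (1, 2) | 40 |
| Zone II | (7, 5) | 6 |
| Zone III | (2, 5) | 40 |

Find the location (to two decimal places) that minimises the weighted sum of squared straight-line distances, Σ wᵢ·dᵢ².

(1.88, 3.60)

The minimiser of Σwᵢ‖p−pᵢ‖² is the weighted centroid p* = (Σwᵢpᵢ)/(Σwᵢ).
Σwᵢ = 86.
Σwᵢxᵢ = 40·1 + 6·7 + 40·2 = 162.
Σwᵢyᵢ = 40·2 + 6·5 + 40·5 = 310.
x* = 162/86 = 1.88, y* = 310/86 = 3.60.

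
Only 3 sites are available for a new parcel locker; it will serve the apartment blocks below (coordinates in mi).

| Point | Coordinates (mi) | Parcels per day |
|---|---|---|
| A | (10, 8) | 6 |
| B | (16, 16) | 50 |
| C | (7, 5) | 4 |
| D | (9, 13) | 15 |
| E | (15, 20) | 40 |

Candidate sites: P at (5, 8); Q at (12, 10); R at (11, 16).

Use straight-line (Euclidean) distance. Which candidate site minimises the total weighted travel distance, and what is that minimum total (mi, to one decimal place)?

Total weighted distance at each candidate:
  P (5, 8): total = 1445.4
  Q (12, 10): total = 887.1
  R (11, 16): total = 625.5
Minimum is at R with total 625.5 mi.

R, total 625.5 mi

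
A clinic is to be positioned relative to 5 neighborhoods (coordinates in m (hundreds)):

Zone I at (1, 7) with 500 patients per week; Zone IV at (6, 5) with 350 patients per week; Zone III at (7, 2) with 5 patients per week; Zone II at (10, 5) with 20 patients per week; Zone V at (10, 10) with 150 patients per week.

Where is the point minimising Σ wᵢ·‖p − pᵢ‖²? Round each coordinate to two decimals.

The minimiser of Σwᵢ‖p−pᵢ‖² is the weighted centroid p* = (Σwᵢpᵢ)/(Σwᵢ).
Σwᵢ = 1025.
Σwᵢxᵢ = 500·1 + 350·6 + 5·7 + 20·10 + 150·10 = 4335.
Σwᵢyᵢ = 500·7 + 350·5 + 5·2 + 20·5 + 150·10 = 6860.
x* = 4335/1025 = 4.23, y* = 6860/1025 = 6.69.

(4.23, 6.69)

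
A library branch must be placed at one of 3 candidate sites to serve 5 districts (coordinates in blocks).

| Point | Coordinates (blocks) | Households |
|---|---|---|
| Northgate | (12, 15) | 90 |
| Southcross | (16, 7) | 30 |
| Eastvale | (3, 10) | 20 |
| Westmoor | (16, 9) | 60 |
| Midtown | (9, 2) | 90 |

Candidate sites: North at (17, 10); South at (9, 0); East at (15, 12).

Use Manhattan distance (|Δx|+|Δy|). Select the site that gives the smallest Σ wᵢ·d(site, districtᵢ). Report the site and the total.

East, total 2680 blocks

Total weighted distance at each candidate:
  North (17, 10): total = 2860
  South (9, 0): total = 3500
  East (15, 12): total = 2680
Minimum is at East with total 2680 blocks.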